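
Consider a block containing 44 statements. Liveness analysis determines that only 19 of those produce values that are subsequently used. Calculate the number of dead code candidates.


Dead code = total statements - live definitions
= 44 - 19 = 25

25


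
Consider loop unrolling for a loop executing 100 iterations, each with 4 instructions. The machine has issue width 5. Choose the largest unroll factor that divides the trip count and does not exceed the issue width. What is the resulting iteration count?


Largest divisor of 100 <= 5 is 5
New iterations = 100 / 5 = 20

20


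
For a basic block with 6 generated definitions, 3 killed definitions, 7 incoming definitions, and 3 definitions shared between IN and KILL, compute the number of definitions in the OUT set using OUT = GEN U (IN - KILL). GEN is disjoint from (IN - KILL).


IN - KILL: 7 - 3 = 4 surviving definitions
OUT = GEN + surviving = 6 + 4 = 10

10


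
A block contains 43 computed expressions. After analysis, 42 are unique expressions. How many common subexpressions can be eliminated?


CSE count = total expressions - unique expressions
= 43 - 42 = 1

1


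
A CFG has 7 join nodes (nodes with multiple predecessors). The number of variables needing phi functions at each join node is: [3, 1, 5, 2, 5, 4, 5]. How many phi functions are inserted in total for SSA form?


Total phi functions = sum of phi functions at each join node
= 3 + 1 + 5 + 2 + 5 + 4 + 5 = 25

25


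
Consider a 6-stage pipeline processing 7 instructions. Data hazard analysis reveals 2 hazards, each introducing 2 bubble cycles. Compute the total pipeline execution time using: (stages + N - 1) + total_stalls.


Base cycles = 6 + 7 - 1 = 12
Total stalls = 2 * 2 = 4
Total = 12 + 4 = 16

16


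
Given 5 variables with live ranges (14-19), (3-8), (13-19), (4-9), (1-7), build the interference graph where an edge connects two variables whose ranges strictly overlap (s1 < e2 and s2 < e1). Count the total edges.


Check all pairs for overlapping intervals.
Two intervals (s1,e1) and (s2,e2) overlap if s1 < e2 and s2 < e1.
v0 (14-19) vs v1..v4: overlaps v2 -> 1
v1 (3-8) vs v2..v4: overlaps v3, v4 -> 2
v2 (13-19) vs v3..v4: overlaps none -> 0
v3 (4-9) vs v4: overlaps v4 -> 1
Total overlapping pairs = 1 + 2 + 0 + 1 = 4

4


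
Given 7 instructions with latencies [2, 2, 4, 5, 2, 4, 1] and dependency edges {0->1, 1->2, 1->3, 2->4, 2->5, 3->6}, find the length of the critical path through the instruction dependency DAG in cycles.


Compute longest path through dependency graph: dist(Ik) = max over predecessors of dist + latency(Ik).
dist(I0) = latency 2 = 2
dist(I1) = dist(I0) + 2 = 2 + 2 = 4
dist(I2) = dist(I1) + 4 = 4 + 4 = 8
dist(I3) = dist(I1) + 5 = 4 + 5 = 9
dist(I4) = dist(I2) + 2 = 8 + 2 = 10
dist(I5) = dist(I2) + 4 = 8 + 4 = 12
dist(I6) = dist(I3) + 1 = 9 + 1 = 10
Critical path = max dist = 12

12


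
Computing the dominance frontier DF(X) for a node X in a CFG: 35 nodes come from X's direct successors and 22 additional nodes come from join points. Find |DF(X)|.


DF(X) = direct successor contributions + join point contributions
= 35 + 22 = 57

57


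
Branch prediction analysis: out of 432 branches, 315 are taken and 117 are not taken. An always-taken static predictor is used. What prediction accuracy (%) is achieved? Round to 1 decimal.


Predictor: always-taken
Correct predictions = 315
Accuracy = 315 / 432 * 100 = 72.9%

72.9


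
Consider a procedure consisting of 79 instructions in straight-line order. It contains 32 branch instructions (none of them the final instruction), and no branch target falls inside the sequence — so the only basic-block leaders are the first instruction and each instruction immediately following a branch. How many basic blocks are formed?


With no in-sequence branch targets, the leaders are the first instruction plus the instruction after each branch.
Number of basic blocks = branches + 1
= 32 + 1 = 33

33


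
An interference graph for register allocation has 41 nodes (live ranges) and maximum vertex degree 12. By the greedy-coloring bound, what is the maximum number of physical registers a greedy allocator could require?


Greedy coloring never needs more than (max_degree + 1) colors: when coloring a vertex, at most max_degree neighbors are already colored.
Upper bound = 12 + 1 = 13

13


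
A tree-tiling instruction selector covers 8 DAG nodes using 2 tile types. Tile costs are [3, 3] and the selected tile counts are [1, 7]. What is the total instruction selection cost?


Total cost = sum(count_i * cost_i)
= 1*3 + 7*3
= 24

24


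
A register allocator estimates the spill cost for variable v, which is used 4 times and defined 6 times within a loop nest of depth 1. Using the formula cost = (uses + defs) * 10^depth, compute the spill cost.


uses + defs = 4 + 6 = 10
10^1 = 10
Spill cost = 10 * 10 = 100

100


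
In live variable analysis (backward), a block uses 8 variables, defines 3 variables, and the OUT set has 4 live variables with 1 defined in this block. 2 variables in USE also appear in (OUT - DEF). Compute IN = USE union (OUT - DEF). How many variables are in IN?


OUT - DEF: 4 - 1 = 3
|IN| = |USE| + |OUT - DEF| - |USE ∩ (OUT - DEF)| = 8 + 3 - 2 = 9

9


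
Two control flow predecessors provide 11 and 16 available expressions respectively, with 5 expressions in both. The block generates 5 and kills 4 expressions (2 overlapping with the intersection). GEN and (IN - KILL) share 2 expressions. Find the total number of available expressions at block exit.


IN = intersection of predecessors = 5
IN - KILL = 5 - 2 = 3
|OUT| = |GEN| + |IN - KILL| - |GEN ∩ (IN - KILL)| = 5 + 3 - 2 = 6

6


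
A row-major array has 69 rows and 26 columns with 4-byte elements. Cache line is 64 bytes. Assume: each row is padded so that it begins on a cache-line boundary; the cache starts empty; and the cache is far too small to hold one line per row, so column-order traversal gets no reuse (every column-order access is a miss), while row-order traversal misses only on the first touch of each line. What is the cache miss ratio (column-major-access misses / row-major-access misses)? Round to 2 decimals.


Each row occupies 26 * 4 = 104 bytes and starts on a line boundary, so it spans ceil(104 / 64) = 2 cache lines.
Row-major traversal misses (one per line touched): 69 * ceil(26 * 4 / 64) = 138
Column-major traversal misses (no reuse, every access misses): 69 * 26 = 1794
Ratio = 1794 / 138 = 13.0

13.0


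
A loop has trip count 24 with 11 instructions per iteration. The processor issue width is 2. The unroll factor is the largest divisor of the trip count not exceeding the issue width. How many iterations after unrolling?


Largest divisor of 24 <= 2 is 2
New iterations = 24 / 2 = 12

12


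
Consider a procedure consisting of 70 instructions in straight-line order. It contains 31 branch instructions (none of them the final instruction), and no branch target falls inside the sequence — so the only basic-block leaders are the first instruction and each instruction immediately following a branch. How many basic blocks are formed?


With no in-sequence branch targets, the leaders are the first instruction plus the instruction after each branch.
Number of basic blocks = branches + 1
= 31 + 1 = 32

32


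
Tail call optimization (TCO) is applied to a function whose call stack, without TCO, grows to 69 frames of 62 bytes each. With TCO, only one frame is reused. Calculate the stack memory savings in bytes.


Without TCO: 69 * 62 = 4278 bytes
With TCO: reuse 1 frame = 62 bytes
Savings = 4278 - 62 = 4216

4216


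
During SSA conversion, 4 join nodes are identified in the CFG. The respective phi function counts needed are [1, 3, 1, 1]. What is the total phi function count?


Total phi functions = sum of phi functions at each join node
= 1 + 3 + 1 + 1 = 6

6


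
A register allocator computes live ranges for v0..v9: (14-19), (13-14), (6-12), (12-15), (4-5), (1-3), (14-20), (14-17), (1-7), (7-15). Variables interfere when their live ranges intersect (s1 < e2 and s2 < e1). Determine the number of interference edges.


Check all pairs for overlapping intervals.
Two intervals (s1,e1) and (s2,e2) overlap if s1 < e2 and s2 < e1.
v0 (14-19) vs v1..v9: overlaps v3, v6, v7, v9 -> 4
v1 (13-14) vs v2..v9: overlaps v3, v9 -> 2
v2 (6-12) vs v3..v9: overlaps v8, v9 -> 2
v3 (12-15) vs v4..v9: overlaps v6, v7, v9 -> 3
v4 (4-5) vs v5..v9: overlaps v8 -> 1
v5 (1-3) vs v6..v9: overlaps v8 -> 1
v6 (14-20) vs v7..v9: overlaps v7, v9 -> 2
v7 (14-17) vs v8..v9: overlaps v9 -> 1
v8 (1-7) vs v9: overlaps none -> 0
Total overlapping pairs = 4 + 2 + 2 + 3 + 1 + 1 + 2 + 1 + 0 = 16

16


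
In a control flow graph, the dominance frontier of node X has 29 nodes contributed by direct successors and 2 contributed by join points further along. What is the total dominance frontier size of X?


DF(X) = direct successor contributions + join point contributions
= 29 + 2 = 31

31


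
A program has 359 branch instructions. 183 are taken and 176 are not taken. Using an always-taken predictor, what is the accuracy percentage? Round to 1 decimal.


Predictor: always-taken
Correct predictions = 183
Accuracy = 183 / 359 * 100 = 51.0%

51.0


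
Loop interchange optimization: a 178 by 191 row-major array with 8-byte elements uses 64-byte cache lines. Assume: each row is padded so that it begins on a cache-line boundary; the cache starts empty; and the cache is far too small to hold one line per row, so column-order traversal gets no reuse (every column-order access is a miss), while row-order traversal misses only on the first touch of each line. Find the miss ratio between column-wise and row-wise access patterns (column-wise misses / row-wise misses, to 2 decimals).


Each row occupies 191 * 8 = 1528 bytes and starts on a line boundary, so it spans ceil(1528 / 64) = 24 cache lines.
Row-major traversal misses (one per line touched): 178 * ceil(191 * 8 / 64) = 4272
Column-major traversal misses (no reuse, every access misses): 178 * 191 = 33998
Ratio = 33998 / 4272 = 7.96

7.96


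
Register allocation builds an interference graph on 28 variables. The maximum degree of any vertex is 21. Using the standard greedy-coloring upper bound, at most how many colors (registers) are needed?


Greedy coloring never needs more than (max_degree + 1) colors: when coloring a vertex, at most max_degree neighbors are already colored.
Upper bound = 21 + 1 = 22

22


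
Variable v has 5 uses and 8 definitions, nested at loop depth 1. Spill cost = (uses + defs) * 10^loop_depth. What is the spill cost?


uses + defs = 5 + 8 = 13
10^1 = 10
Spill cost = 13 * 10 = 130

130


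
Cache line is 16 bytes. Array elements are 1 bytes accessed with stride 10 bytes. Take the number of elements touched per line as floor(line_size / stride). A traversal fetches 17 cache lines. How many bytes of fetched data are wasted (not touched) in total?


Elements per line = floor(16 / 10) = 1
Bytes used per line = 1 * 1 = 1
Wasted per line = 16 - 1 = 15
Total wasted = 15 * 17 = 255

255


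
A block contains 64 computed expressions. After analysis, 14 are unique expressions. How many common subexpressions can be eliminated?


CSE count = total expressions - unique expressions
= 64 - 14 = 50

50


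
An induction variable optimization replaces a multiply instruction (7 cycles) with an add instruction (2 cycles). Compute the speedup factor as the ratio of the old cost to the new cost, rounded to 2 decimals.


Ratio = mult_cost / add_cost = 7 / 2 = 3.5

3.5


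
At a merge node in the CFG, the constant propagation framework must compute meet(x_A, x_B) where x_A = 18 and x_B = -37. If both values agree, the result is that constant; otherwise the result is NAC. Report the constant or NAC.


Meet operation: if both paths give the same constant, result is that constant; if they differ, result is NAC (not-a-constant).
Path A: 18, Path B: -37 -> differ
Result: not-a-constant -> NAC

NAC


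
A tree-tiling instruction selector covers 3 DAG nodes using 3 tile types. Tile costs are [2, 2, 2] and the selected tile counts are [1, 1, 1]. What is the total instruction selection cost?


Total cost = sum(count_i * cost_i)
= 1*2 + 1*2 + 1*2
= 6

6


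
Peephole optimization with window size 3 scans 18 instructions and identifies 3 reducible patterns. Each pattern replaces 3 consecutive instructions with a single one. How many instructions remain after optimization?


Each match removes 2 instructions.
Total removed = 3 * 2 = 6
Remaining = 18 - 6 = 12

12


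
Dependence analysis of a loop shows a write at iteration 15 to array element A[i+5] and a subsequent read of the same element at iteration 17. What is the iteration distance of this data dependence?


Distance = read iteration - write iteration
= 17 - 15 = 2

2


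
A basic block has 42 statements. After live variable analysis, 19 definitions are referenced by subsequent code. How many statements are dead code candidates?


Dead code = total statements - live definitions
= 42 - 19 = 23

23


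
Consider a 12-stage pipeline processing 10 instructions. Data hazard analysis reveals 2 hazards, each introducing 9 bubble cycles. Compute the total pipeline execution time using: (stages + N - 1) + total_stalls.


Base cycles = 12 + 10 - 1 = 21
Total stalls = 2 * 9 = 18
Total = 21 + 18 = 39

39


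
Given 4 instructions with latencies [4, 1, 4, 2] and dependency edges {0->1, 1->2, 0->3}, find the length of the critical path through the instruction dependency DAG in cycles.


Compute longest path through dependency graph: dist(Ik) = max over predecessors of dist + latency(Ik).
dist(I0) = latency 4 = 4
dist(I1) = dist(I0) + 1 = 4 + 1 = 5
dist(I2) = dist(I1) + 4 = 5 + 4 = 9
dist(I3) = dist(I0) + 2 = 4 + 2 = 6
Critical path = max dist = 9

9


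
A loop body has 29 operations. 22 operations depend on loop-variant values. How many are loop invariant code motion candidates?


Invariant candidates = total - loop-dependent
= 29 - 22 = 7

7


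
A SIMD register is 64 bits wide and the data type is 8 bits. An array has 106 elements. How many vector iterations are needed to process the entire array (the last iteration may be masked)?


Width = 64 / 8 = 8 elements per vector op
Iterations = ceil(106 / 8) = 14

14


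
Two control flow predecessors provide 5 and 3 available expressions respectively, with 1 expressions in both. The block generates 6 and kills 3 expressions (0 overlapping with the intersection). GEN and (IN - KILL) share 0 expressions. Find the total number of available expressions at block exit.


IN = intersection of predecessors = 1
IN - KILL = 1 - 0 = 1
|OUT| = |GEN| + |IN - KILL| - |GEN ∩ (IN - KILL)| = 6 + 1 - 0 = 7

7


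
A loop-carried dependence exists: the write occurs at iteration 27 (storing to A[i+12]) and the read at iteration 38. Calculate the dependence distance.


Distance = read iteration - write iteration
= 38 - 27 = 11

11


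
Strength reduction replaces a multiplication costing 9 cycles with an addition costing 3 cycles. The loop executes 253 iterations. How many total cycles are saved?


Per-iteration saving = 9 - 3 = 6
Total saved = 253 * 6 = 1518

1518


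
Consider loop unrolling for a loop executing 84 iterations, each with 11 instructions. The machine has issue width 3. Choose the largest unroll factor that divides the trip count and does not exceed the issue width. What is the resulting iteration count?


Largest divisor of 84 <= 3 is 3
New iterations = 84 / 3 = 28

28


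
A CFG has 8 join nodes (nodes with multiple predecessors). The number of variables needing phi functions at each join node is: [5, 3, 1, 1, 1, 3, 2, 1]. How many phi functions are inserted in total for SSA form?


Total phi functions = sum of phi functions at each join node
= 5 + 3 + 1 + 1 + 1 + 3 + 2 + 1 = 17

17


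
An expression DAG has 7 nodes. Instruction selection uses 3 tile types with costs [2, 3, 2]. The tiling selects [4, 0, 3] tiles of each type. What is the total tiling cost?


Total cost = sum(count_i * cost_i)
= 4*2 + 0*3 + 3*2
= 14

14


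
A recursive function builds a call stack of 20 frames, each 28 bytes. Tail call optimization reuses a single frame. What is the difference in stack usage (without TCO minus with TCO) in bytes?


Without TCO: 20 * 28 = 560 bytes
With TCO: reuse 1 frame = 28 bytes
Savings = 560 - 28 = 532

532


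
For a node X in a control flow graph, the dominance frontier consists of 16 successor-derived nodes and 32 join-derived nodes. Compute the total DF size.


DF(X) = direct successor contributions + join point contributions
= 16 + 32 = 48

48


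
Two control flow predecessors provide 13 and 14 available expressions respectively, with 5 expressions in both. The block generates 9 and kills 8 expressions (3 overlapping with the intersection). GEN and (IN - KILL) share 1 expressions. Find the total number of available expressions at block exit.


IN = intersection of predecessors = 5
IN - KILL = 5 - 3 = 2
|OUT| = |GEN| + |IN - KILL| - |GEN ∩ (IN - KILL)| = 9 + 2 - 1 = 10

10


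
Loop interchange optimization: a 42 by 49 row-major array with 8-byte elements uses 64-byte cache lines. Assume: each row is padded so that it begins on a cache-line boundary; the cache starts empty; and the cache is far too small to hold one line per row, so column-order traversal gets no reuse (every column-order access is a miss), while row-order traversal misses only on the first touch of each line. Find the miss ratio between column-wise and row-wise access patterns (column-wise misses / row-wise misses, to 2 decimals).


Each row occupies 49 * 8 = 392 bytes and starts on a line boundary, so it spans ceil(392 / 64) = 7 cache lines.
Row-major traversal misses (one per line touched): 42 * ceil(49 * 8 / 64) = 294
Column-major traversal misses (no reuse, every access misses): 42 * 49 = 2058
Ratio = 2058 / 294 = 7.0

7.0


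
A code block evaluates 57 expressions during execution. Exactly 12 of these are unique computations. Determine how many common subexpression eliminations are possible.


CSE count = total expressions - unique expressions
= 57 - 12 = 45

45


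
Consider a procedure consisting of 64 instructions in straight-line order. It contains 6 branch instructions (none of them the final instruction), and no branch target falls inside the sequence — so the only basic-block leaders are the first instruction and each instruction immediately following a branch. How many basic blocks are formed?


With no in-sequence branch targets, the leaders are the first instruction plus the instruction after each branch.
Number of basic blocks = branches + 1
= 6 + 1 = 7

7


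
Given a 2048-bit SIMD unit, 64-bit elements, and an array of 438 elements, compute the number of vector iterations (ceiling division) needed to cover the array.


Width = 2048 / 64 = 32 elements per vector op
Iterations = ceil(438 / 32) = 14

14


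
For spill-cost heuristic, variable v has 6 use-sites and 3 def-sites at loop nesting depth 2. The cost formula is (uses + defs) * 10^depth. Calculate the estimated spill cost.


uses + defs = 6 + 3 = 9
10^2 = 100
Spill cost = 9 * 100 = 900

900


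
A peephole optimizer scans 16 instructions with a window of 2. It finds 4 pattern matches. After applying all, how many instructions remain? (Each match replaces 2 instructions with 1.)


Each match removes 1 instructions.
Total removed = 4 * 1 = 4
Remaining = 16 - 4 = 12

12


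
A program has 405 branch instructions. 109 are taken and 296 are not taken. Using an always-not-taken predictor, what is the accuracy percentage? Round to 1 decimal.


Predictor: always-not-taken
Correct predictions = 296
Accuracy = 296 / 405 * 100 = 73.1%

73.1


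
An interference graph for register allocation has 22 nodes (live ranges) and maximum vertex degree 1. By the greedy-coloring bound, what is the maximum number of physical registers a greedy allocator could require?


Greedy coloring never needs more than (max_degree + 1) colors: when coloring a vertex, at most max_degree neighbors are already colored.
Upper bound = 1 + 1 = 2

2


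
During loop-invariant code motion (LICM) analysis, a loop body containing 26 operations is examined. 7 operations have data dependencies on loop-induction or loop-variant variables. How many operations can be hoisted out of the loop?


Invariant candidates = total - loop-dependent
= 26 - 7 = 19

19


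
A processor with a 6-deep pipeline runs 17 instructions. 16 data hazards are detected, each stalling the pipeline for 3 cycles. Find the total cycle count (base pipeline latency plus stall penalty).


Base cycles = 6 + 17 - 1 = 22
Total stalls = 16 * 3 = 48
Total = 22 + 48 = 70

70


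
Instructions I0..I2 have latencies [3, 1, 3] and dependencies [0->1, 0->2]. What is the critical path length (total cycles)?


Compute longest path through dependency graph: dist(Ik) = max over predecessors of dist + latency(Ik).
dist(I0) = latency 3 = 3
dist(I1) = dist(I0) + 1 = 3 + 1 = 4
dist(I2) = dist(I0) + 3 = 3 + 3 = 6
Critical path = max dist = 6

6


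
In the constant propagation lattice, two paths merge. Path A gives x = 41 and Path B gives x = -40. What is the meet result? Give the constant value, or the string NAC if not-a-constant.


Meet operation: if both paths give the same constant, result is that constant; if they differ, result is NAC (not-a-constant).
Path A: 41, Path B: -40 -> differ
Result: not-a-constant -> NAC

NAC


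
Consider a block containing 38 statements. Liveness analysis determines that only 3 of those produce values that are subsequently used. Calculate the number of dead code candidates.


Dead code = total statements - live definitions
= 38 - 3 = 35

35


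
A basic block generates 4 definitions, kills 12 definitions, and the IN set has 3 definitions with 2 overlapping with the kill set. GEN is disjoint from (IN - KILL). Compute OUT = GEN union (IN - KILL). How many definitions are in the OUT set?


IN - KILL: 3 - 2 = 1 surviving definitions
OUT = GEN + surviving = 4 + 1 = 5

5


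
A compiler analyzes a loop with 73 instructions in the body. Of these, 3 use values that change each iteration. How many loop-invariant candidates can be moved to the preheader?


Invariant candidates = total - loop-dependent
= 73 - 3 = 70

70


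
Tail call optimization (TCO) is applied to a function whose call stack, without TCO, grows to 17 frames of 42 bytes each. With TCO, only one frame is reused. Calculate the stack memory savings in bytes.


Without TCO: 17 * 42 = 714 bytes
With TCO: reuse 1 frame = 42 bytes
Savings = 714 - 42 = 672

672


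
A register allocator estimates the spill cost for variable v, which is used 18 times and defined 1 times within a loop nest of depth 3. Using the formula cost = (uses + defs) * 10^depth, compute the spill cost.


uses + defs = 18 + 1 = 19
10^3 = 1000
Spill cost = 19 * 1000 = 19000

19000


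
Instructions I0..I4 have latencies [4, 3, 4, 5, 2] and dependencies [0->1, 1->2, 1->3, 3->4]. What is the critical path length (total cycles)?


Compute longest path through dependency graph: dist(Ik) = max over predecessors of dist + latency(Ik).
dist(I0) = latency 4 = 4
dist(I1) = dist(I0) + 3 = 4 + 3 = 7
dist(I2) = dist(I1) + 4 = 7 + 4 = 11
dist(I3) = dist(I1) + 5 = 7 + 5 = 12
dist(I4) = dist(I3) + 2 = 12 + 2 = 14
Critical path = max dist = 14

14


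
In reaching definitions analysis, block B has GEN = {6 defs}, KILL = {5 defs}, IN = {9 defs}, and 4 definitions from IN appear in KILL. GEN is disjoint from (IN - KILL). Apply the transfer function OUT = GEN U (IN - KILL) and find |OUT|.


IN - KILL: 9 - 4 = 5 surviving definitions
OUT = GEN + surviving = 6 + 5 = 11

11


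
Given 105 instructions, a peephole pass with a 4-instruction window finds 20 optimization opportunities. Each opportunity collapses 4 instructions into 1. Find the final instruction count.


Each match removes 3 instructions.
Total removed = 20 * 3 = 60
Remaining = 105 - 60 = 45

45


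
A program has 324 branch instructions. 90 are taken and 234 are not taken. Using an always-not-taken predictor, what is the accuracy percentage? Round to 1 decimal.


Predictor: always-not-taken
Correct predictions = 234
Accuracy = 234 / 324 * 100 = 72.2%

72.2


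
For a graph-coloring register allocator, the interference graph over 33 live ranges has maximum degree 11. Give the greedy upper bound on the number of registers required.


Greedy coloring never needs more than (max_degree + 1) colors: when coloring a vertex, at most max_degree neighbors are already colored.
Upper bound = 11 + 1 = 12

12


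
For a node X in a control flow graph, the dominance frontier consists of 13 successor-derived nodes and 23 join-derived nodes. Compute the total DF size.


DF(X) = direct successor contributions + join point contributions
= 13 + 23 = 36

36


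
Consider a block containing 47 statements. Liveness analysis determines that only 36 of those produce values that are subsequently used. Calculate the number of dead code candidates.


Dead code = total statements - live definitions
= 47 - 36 = 11

11


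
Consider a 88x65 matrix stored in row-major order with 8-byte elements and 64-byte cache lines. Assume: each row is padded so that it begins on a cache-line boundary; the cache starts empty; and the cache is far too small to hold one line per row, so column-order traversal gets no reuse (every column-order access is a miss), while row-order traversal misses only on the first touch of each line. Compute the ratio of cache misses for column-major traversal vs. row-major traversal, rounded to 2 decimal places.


Each row occupies 65 * 8 = 520 bytes and starts on a line boundary, so it spans ceil(520 / 64) = 9 cache lines.
Row-major traversal misses (one per line touched): 88 * ceil(65 * 8 / 64) = 792
Column-major traversal misses (no reuse, every access misses): 88 * 65 = 5720
Ratio = 5720 / 792 = 7.22

7.22


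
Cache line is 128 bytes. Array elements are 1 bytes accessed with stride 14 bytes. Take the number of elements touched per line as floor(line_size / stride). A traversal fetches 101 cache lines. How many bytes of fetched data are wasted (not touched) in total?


Elements per line = floor(128 / 14) = 9
Bytes used per line = 9 * 1 = 9
Wasted per line = 128 - 9 = 119
Total wasted = 119 * 101 = 12019

12019


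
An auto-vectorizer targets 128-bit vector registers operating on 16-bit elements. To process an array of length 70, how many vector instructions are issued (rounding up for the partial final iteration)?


Width = 128 / 16 = 8 elements per vector op
Iterations = ceil(70 / 8) = 9

9


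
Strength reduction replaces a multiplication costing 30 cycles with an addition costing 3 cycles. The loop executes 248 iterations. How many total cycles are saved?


Per-iteration saving = 30 - 3 = 27
Total saved = 248 * 27 = 6696

6696


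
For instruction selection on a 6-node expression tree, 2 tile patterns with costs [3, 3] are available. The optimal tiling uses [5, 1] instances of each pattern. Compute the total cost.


Total cost = sum(count_i * cost_i)
= 5*3 + 1*3
= 18

18


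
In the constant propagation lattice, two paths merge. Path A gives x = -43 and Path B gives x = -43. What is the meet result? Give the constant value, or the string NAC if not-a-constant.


Meet operation: if both paths give the same constant, result is that constant; if they differ, result is NAC (not-a-constant).
Path A: -43, Path B: -43 -> equal
Result: constant -> -43

-43


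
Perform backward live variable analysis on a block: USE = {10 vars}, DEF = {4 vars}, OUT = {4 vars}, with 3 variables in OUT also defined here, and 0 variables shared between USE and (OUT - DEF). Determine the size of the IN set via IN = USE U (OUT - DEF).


OUT - DEF: 4 - 3 = 1
|IN| = |USE| + |OUT - DEF| - |USE ∩ (OUT - DEF)| = 10 + 1 - 0 = 11

11


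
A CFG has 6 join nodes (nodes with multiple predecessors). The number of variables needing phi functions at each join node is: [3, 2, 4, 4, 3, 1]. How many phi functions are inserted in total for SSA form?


Total phi functions = sum of phi functions at each join node
= 3 + 2 + 4 + 4 + 3 + 1 = 17

17


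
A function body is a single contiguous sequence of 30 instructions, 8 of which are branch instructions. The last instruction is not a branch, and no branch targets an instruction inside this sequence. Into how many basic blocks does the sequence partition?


With no in-sequence branch targets, the leaders are the first instruction plus the instruction after each branch.
Number of basic blocks = branches + 1
= 8 + 1 = 9

9


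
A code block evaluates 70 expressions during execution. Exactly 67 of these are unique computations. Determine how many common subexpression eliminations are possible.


CSE count = total expressions - unique expressions
= 70 - 67 = 3

3


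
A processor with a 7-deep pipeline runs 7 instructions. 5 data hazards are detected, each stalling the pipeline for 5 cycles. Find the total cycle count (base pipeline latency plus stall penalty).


Base cycles = 7 + 7 - 1 = 13
Total stalls = 5 * 5 = 25
Total = 13 + 25 = 38

38


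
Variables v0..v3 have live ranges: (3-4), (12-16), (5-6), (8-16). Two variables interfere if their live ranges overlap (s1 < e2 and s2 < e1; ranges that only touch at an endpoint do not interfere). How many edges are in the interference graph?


Check all pairs for overlapping intervals.
Two intervals (s1,e1) and (s2,e2) overlap if s1 < e2 and s2 < e1.
v0 (3-4) vs v1..v3: overlaps none -> 0
v1 (12-16) vs v2..v3: overlaps v3 -> 1
v2 (5-6) vs v3: overlaps none -> 0
Total overlapping pairs = 0 + 1 + 0 = 1

1


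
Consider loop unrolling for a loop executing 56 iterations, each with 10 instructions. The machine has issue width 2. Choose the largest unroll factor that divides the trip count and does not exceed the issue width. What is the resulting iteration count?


Largest divisor of 56 <= 2 is 2
New iterations = 56 / 2 = 28

28


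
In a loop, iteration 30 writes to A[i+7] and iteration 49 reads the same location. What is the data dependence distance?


Distance = read iteration - write iteration
= 49 - 30 = 19

19


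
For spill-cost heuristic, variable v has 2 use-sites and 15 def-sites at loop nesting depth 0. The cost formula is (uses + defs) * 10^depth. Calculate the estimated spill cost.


uses + defs = 2 + 15 = 17
10^0 = 1
Spill cost = 17 * 1 = 17

17


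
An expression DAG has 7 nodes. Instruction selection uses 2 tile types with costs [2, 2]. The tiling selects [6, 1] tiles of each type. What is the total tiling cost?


Total cost = sum(count_i * cost_i)
= 6*2 + 1*2
= 14

14


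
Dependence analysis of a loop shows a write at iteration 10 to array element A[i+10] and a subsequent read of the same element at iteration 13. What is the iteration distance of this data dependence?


Distance = read iteration - write iteration
= 13 - 10 = 3

3


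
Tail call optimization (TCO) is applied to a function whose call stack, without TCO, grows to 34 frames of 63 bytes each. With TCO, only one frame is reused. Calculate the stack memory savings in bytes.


Without TCO: 34 * 63 = 2142 bytes
With TCO: reuse 1 frame = 63 bytes
Savings = 2142 - 63 = 2079

2079


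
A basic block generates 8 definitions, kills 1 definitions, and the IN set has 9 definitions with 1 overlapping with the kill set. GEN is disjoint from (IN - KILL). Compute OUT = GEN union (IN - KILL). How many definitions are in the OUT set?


IN - KILL: 9 - 1 = 8 surviving definitions
OUT = GEN + surviving = 8 + 8 = 16

16


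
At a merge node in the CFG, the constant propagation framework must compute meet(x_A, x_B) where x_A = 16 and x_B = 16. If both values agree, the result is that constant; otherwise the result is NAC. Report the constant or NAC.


Meet operation: if both paths give the same constant, result is that constant; if they differ, result is NAC (not-a-constant).
Path A: 16, Path B: 16 -> equal
Result: constant -> 16

16


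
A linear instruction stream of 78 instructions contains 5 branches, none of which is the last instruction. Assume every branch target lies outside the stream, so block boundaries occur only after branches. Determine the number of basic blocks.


With no in-sequence branch targets, the leaders are the first instruction plus the instruction after each branch.
Number of basic blocks = branches + 1
= 5 + 1 = 6

6


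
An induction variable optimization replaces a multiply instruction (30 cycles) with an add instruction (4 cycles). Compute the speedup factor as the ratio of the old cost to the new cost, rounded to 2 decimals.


Ratio = mult_cost / add_cost = 30 / 4 = 7.5

7.5


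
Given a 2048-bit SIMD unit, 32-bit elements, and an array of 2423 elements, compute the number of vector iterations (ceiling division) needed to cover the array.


Width = 2048 / 32 = 64 elements per vector op
Iterations = ceil(2423 / 64) = 38

38


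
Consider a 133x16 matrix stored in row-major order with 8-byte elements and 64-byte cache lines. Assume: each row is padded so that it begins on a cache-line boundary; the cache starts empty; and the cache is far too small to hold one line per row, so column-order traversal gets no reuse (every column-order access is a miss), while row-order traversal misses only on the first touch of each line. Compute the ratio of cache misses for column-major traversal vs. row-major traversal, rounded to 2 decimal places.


Each row occupies 16 * 8 = 128 bytes and starts on a line boundary, so it spans ceil(128 / 64) = 2 cache lines.
Row-major traversal misses (one per line touched): 133 * ceil(16 * 8 / 64) = 266
Column-major traversal misses (no reuse, every access misses): 133 * 16 = 2128
Ratio = 2128 / 266 = 8.0

8.0


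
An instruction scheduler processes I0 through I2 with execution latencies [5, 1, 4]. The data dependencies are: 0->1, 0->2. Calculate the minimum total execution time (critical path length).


Compute longest path through dependency graph: dist(Ik) = max over predecessors of dist + latency(Ik).
dist(I0) = latency 5 = 5
dist(I1) = dist(I0) + 1 = 5 + 1 = 6
dist(I2) = dist(I0) + 4 = 5 + 4 = 9
Critical path = max dist = 9

9


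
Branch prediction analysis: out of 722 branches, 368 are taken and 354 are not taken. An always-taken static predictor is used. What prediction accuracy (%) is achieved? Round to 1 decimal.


Predictor: always-taken
Correct predictions = 368
Accuracy = 368 / 722 * 100 = 51.0%

51.0


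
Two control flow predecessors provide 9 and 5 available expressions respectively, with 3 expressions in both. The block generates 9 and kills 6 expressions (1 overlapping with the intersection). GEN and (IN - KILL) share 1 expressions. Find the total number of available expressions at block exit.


IN = intersection of predecessors = 3
IN - KILL = 3 - 1 = 2
|OUT| = |GEN| + |IN - KILL| - |GEN ∩ (IN - KILL)| = 9 + 2 - 1 = 10

10


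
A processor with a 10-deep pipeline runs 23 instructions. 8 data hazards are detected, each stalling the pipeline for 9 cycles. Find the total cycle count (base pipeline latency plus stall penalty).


Base cycles = 10 + 23 - 1 = 32
Total stalls = 8 * 9 = 72
Total = 32 + 72 = 104

104


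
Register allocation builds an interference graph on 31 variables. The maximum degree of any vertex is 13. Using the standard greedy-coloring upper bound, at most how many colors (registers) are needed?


Greedy coloring never needs more than (max_degree + 1) colors: when coloring a vertex, at most max_degree neighbors are already colored.
Upper bound = 13 + 1 = 14

14


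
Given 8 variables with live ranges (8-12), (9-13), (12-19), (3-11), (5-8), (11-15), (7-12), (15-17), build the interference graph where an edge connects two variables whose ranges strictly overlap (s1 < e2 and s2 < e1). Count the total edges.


Check all pairs for overlapping intervals.
Two intervals (s1,e1) and (s2,e2) overlap if s1 < e2 and s2 < e1.
v0 (8-12) vs v1..v7: overlaps v1, v3, v5, v6 -> 4
v1 (9-13) vs v2..v7: overlaps v2, v3, v5, v6 -> 4
v2 (12-19) vs v3..v7: overlaps v5, v7 -> 2
v3 (3-11) vs v4..v7: overlaps v4, v6 -> 2
v4 (5-8) vs v5..v7: overlaps v6 -> 1
v5 (11-15) vs v6..v7: overlaps v6 -> 1
v6 (7-12) vs v7: overlaps none -> 0
Total overlapping pairs = 4 + 4 + 2 + 2 + 1 + 1 + 0 = 14

14


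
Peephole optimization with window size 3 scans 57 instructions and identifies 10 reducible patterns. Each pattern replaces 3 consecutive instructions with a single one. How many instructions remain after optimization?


Each match removes 2 instructions.
Total removed = 10 * 2 = 20
Remaining = 57 - 20 = 37

37


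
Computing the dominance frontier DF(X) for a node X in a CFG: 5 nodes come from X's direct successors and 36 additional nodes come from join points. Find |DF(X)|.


DF(X) = direct successor contributions + join point contributions
= 5 + 36 = 41

41


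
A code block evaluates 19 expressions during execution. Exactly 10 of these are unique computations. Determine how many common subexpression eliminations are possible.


CSE count = total expressions - unique expressions
= 19 - 10 = 9

9


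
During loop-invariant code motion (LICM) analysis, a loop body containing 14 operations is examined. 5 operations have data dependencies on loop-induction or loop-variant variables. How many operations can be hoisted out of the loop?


Invariant candidates = total - loop-dependent
= 14 - 5 = 9

9


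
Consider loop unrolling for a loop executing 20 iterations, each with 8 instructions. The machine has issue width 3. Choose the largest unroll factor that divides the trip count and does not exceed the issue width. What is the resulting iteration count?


Largest divisor of 20 <= 3 is 2
New iterations = 20 / 2 = 10

10


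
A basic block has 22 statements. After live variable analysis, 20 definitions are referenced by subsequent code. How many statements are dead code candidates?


Dead code = total statements - live definitions
= 22 - 20 = 2

2


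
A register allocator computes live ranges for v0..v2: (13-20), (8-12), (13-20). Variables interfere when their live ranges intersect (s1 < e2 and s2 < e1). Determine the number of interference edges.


Check all pairs for overlapping intervals.
Two intervals (s1,e1) and (s2,e2) overlap if s1 < e2 and s2 < e1.
v0 (13-20) vs v1..v2: overlaps v2 -> 1
v1 (8-12) vs v2: overlaps none -> 0
Total overlapping pairs = 1 + 0 = 1

1


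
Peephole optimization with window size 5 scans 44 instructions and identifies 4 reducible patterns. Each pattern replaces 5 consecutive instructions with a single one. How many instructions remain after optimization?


Each match removes 4 instructions.
Total removed = 4 * 4 = 16
Remaining = 44 - 16 = 28

28


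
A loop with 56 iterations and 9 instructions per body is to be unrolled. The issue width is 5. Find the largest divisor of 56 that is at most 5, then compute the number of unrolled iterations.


Largest divisor of 56 <= 5 is 4
New iterations = 56 / 4 = 14

14


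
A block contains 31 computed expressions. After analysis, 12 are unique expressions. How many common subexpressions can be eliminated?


CSE count = total expressions - unique expressions
= 31 - 12 = 19

19


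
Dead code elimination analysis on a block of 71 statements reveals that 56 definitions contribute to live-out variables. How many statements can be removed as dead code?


Dead code = total statements - live definitions
= 71 - 56 = 15

15


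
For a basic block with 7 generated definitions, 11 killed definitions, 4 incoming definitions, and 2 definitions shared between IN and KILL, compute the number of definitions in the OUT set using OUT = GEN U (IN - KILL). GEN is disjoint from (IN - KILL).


IN - KILL: 4 - 2 = 2 surviving definitions
OUT = GEN + surviving = 7 + 2 = 9

9
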